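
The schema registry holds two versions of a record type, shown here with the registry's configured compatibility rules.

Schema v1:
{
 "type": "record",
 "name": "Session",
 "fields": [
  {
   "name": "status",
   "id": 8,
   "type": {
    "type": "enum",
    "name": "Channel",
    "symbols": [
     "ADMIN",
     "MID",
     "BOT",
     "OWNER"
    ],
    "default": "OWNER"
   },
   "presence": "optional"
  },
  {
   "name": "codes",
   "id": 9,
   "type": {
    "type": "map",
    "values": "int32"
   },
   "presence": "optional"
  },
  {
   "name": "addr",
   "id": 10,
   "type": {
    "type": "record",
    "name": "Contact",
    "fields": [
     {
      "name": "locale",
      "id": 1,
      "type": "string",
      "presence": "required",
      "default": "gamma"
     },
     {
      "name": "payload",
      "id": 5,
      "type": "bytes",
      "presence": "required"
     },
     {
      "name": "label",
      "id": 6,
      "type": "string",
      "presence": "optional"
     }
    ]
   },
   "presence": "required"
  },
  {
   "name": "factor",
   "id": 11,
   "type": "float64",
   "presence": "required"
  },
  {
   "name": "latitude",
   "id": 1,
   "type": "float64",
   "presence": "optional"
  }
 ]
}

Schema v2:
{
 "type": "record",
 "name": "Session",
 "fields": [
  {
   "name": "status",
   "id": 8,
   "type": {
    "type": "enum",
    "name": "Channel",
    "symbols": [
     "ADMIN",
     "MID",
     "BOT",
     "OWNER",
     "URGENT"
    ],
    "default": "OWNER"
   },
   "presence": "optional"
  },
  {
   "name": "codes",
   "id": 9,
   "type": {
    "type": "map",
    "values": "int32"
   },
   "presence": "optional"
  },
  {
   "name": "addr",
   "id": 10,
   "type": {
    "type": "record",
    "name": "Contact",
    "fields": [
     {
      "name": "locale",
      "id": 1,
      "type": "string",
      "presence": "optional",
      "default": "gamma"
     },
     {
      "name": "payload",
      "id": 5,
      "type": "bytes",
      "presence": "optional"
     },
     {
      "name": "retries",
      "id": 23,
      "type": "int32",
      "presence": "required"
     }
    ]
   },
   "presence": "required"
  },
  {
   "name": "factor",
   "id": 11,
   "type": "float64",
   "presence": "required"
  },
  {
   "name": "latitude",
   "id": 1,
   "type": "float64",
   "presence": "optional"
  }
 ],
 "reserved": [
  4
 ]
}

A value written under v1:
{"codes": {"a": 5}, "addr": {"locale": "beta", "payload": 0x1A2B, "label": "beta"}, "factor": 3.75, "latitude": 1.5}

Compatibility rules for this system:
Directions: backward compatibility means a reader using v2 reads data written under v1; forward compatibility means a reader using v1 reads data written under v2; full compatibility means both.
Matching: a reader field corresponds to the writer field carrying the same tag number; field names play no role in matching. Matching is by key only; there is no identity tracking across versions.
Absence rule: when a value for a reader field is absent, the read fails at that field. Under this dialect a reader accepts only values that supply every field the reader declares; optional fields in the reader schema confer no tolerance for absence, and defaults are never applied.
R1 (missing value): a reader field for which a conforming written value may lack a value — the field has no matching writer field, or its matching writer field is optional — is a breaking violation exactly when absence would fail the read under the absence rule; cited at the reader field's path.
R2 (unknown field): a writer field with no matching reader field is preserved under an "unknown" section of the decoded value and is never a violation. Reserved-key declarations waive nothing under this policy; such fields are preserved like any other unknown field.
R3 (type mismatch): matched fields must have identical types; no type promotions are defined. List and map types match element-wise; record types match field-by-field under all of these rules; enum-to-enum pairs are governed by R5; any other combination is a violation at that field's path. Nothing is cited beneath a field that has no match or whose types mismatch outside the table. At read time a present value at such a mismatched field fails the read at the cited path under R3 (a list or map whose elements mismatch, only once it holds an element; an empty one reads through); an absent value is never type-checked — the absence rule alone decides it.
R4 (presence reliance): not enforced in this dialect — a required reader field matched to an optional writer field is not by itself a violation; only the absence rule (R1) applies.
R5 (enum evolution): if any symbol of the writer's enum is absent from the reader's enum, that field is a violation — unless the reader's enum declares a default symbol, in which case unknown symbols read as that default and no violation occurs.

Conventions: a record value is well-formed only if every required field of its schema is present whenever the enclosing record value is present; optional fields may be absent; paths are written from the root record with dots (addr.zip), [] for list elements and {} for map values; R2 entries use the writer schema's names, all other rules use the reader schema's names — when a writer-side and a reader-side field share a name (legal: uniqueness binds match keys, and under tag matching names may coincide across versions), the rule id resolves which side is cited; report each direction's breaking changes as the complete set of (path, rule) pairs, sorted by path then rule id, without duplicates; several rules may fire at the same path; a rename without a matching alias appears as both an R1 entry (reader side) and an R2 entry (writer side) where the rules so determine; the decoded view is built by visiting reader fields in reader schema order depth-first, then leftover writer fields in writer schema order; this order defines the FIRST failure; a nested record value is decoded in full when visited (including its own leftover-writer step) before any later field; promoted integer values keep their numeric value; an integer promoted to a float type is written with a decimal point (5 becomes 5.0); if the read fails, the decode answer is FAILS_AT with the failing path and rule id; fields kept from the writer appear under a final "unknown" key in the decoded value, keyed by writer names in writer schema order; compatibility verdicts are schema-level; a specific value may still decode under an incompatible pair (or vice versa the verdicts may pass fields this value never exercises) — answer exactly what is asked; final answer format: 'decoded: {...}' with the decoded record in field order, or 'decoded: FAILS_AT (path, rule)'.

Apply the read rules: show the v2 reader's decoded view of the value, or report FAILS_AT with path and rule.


in Session below, arrows point writer -> reader
decode walk for Session under reader schema v2:
  read fails at status under R1 (no fill)
  => FAILS_AT (status, R1)
checking off the Session differences that do not matter here:
  removed field label from record Contact -> a verdict-level change on Session — the shown value reads the same
  added field retries to record Contact: required int32, tag 23 (in v2 it sits last) -> a verdict-level change on Session — the shown value reads the same
  field locale in record Contact: required changed to optional -> a verdict-level change on Session — the shown value reads the same
  field payload in record Contact: required changed to optional -> a verdict-level change on Session — the shown value reads the same

decoded: FAILS_AT (status, R1)


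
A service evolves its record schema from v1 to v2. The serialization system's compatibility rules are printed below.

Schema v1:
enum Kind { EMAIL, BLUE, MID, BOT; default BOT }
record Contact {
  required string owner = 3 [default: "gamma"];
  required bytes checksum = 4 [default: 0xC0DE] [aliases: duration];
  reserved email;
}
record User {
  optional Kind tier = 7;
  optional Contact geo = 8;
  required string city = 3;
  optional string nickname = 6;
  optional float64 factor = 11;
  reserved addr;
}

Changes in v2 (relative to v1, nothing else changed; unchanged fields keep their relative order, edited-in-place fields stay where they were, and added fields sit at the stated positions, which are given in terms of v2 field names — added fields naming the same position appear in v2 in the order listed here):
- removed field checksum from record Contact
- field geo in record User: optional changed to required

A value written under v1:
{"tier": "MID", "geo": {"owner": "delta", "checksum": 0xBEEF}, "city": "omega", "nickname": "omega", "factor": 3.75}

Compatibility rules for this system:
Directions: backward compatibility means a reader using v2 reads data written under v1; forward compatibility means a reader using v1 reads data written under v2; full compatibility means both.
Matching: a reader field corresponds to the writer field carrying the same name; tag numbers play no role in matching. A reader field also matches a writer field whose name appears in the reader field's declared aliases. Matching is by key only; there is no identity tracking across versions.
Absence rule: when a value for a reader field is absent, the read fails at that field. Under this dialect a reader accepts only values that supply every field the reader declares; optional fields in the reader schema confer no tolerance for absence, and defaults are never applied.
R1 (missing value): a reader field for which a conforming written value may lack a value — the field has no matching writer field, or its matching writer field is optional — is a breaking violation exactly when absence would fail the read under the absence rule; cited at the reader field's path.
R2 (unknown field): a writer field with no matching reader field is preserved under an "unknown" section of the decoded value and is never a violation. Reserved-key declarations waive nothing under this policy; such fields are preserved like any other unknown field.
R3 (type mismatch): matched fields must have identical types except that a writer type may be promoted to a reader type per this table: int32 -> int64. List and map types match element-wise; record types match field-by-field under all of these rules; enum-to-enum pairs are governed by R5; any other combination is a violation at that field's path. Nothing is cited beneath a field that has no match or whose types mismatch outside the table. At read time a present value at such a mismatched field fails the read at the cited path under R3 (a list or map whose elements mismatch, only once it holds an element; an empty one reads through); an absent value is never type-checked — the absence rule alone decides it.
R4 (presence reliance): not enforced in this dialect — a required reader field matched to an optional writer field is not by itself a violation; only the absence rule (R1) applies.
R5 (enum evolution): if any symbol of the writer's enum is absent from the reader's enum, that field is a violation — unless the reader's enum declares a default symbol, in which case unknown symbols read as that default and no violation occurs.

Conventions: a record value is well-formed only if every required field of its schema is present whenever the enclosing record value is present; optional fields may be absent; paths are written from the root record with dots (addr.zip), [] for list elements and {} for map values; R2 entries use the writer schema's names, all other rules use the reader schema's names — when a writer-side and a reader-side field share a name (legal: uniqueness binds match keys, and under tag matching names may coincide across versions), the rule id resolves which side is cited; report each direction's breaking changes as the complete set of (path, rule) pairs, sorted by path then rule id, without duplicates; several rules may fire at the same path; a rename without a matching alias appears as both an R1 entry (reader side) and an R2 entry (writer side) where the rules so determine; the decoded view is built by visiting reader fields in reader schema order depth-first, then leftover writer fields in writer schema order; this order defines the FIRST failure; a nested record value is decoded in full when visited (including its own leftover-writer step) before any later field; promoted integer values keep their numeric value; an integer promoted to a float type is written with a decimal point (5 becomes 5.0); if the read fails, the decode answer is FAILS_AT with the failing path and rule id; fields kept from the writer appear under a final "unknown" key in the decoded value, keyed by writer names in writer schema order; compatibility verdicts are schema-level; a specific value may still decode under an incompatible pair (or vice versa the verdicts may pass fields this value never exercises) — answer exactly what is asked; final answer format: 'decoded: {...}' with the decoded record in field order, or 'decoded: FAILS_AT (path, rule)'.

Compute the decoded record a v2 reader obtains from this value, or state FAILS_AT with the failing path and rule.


decoded: {"tier": "MID", "geo": {"owner": "delta", "unknown": {"checksum": 0xBEEF}}, "city": "omega", "nickname": "omega", "factor": 3.75}

in User below, arrows point writer -> reader
migrating the User value to v2:
  tier := "MID"
  geo.owner := "delta"
  writer geo.checksum: kept under "unknown"
  city := "omega"
  nickname := "omega"
  factor := 3.75
  => decoded: {"tier": "MID", "geo": {"owner": "delta", "unknown": {"checksum": 0xBEEF}}, "city": "omega", "nickname": "omega", "factor": 3.75}
remaining User differences; none change what is asked:
  field geo in record User: optional changed to required -> shifts the User verdicts, not this decode


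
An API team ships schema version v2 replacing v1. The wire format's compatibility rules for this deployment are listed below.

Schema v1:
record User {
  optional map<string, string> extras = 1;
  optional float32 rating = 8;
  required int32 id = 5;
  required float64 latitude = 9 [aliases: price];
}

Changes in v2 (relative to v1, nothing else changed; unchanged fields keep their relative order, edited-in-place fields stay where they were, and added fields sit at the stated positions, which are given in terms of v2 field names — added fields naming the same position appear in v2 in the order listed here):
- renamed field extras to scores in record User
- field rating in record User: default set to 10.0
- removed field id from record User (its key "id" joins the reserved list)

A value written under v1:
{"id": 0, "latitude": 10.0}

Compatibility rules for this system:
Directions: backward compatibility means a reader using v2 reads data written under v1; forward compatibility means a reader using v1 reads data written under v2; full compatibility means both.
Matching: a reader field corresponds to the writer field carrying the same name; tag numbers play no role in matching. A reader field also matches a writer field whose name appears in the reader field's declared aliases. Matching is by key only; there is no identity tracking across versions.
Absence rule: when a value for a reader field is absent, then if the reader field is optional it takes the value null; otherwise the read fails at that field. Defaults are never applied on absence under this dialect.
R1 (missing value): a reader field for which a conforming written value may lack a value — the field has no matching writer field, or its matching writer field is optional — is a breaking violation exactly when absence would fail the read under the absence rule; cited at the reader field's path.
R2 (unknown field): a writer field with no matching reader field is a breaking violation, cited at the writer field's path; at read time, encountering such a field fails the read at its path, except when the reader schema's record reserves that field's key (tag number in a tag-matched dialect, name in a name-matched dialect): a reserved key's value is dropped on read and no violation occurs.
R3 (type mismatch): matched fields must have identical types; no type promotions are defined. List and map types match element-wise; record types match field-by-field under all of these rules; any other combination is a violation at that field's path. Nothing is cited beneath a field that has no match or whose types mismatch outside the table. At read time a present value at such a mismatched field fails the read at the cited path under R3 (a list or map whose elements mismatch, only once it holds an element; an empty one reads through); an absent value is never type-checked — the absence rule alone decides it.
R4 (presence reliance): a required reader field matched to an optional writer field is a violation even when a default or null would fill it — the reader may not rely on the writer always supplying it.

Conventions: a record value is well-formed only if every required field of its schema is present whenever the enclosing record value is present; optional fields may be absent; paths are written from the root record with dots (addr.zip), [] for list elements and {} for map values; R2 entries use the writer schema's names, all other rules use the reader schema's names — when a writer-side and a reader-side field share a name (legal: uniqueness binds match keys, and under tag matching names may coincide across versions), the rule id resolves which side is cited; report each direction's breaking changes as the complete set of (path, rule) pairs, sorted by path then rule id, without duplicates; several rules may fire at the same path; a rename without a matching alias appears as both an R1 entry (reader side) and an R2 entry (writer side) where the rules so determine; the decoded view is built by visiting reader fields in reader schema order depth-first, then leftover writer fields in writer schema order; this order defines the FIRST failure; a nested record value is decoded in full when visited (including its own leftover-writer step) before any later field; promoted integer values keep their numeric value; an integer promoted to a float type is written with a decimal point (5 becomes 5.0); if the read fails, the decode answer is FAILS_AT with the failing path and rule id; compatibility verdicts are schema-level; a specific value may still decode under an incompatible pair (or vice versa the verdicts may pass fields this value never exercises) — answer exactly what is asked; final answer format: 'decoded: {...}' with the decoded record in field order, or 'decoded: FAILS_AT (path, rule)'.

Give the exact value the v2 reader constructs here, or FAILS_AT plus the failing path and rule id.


the writer's type comes first in each User pair
migrating the User value to v2:
  scores := null (absent, optional -> null)
  rating := null (absent, optional -> null)
  latitude := 10.0
  writer id: reserved -> dropped
  => decoded: {"scores": null, "rating": null, "latitude": 10.0}
checking off the User differences that do not matter here:
  field rating in record User: default set to 10.0 -> fires no rule on User under this dialect and leaves the result unchanged

decoded: {"scores": null, "rating": null, "latitude": 10.0}


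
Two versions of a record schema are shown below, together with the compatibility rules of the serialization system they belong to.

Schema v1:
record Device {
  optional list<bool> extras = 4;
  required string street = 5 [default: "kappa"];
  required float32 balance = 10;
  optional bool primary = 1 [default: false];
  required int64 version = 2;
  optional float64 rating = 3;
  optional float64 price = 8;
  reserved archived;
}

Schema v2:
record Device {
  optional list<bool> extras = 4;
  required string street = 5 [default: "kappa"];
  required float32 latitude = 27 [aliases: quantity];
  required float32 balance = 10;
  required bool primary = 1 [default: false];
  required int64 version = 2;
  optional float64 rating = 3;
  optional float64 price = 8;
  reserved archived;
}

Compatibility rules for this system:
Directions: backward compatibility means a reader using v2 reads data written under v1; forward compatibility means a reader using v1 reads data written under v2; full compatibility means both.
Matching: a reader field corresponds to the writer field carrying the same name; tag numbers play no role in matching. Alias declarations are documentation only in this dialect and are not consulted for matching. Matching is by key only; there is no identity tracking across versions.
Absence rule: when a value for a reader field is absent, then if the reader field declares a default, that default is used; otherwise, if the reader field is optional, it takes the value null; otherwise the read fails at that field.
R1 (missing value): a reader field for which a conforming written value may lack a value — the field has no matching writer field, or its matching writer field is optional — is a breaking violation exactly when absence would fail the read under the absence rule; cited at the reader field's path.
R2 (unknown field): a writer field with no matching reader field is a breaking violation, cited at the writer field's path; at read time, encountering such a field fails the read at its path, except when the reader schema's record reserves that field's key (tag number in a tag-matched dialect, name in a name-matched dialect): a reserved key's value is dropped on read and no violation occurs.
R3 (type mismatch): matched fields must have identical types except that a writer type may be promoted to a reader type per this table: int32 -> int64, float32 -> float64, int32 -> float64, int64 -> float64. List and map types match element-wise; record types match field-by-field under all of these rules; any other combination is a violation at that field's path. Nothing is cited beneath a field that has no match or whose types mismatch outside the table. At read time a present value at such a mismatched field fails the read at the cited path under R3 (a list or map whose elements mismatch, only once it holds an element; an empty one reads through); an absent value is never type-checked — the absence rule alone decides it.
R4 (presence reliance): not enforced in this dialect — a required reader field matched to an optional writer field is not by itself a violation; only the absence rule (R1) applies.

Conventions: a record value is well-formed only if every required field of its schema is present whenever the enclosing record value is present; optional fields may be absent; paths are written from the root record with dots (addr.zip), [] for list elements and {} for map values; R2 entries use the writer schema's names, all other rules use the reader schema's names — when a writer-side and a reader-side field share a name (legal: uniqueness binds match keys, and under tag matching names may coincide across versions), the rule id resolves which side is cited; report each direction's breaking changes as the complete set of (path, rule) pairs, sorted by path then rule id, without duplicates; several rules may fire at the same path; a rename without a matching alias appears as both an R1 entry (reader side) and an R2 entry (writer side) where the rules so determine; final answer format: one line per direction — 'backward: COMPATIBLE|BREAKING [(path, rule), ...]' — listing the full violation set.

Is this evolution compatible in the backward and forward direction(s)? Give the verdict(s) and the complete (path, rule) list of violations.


the writer's type comes first in each Device pair
checking backward for Device: reader v2 against writer v1:
  writer optional, list<bool> -> list<bool>: reader extras maps from writer extras
  writer required, string -> string: reader street maps from writer street
  latitude: no writer match
  writer required, float32 -> float32: reader balance maps from writer balance
  writer optional, bool -> bool: reader primary maps from writer primary
  writer required, int64 -> int64: reader version maps from writer version
  writer optional, float64 -> float64: reader rating maps from writer rating
  writer optional, float64 -> float64: reader price maps from writer price
  R1 fires at latitude
  backward on Device therefore BREAKING (1)
checking forward for Device: reader v1 against writer v2:
  writer optional, list<bool> -> list<bool>: reader extras maps from writer extras
  writer required, string -> string: reader street maps from writer street
  writer required, float32 -> float32: reader balance maps from writer balance
  writer required, bool -> bool: reader primary maps from writer primary
  writer required, int64 -> int64: reader version maps from writer version
  writer optional, float64 -> float64: reader rating maps from writer rating
  writer optional, float64 -> float64: reader price maps from writer price
  latitude (writer side), unknown to reader
  R2 fires at latitude
  forward on Device therefore BREAKING (1)

backward: BREAKING [(latitude, R1)]; forward: BREAKING [(latitude, R2)]


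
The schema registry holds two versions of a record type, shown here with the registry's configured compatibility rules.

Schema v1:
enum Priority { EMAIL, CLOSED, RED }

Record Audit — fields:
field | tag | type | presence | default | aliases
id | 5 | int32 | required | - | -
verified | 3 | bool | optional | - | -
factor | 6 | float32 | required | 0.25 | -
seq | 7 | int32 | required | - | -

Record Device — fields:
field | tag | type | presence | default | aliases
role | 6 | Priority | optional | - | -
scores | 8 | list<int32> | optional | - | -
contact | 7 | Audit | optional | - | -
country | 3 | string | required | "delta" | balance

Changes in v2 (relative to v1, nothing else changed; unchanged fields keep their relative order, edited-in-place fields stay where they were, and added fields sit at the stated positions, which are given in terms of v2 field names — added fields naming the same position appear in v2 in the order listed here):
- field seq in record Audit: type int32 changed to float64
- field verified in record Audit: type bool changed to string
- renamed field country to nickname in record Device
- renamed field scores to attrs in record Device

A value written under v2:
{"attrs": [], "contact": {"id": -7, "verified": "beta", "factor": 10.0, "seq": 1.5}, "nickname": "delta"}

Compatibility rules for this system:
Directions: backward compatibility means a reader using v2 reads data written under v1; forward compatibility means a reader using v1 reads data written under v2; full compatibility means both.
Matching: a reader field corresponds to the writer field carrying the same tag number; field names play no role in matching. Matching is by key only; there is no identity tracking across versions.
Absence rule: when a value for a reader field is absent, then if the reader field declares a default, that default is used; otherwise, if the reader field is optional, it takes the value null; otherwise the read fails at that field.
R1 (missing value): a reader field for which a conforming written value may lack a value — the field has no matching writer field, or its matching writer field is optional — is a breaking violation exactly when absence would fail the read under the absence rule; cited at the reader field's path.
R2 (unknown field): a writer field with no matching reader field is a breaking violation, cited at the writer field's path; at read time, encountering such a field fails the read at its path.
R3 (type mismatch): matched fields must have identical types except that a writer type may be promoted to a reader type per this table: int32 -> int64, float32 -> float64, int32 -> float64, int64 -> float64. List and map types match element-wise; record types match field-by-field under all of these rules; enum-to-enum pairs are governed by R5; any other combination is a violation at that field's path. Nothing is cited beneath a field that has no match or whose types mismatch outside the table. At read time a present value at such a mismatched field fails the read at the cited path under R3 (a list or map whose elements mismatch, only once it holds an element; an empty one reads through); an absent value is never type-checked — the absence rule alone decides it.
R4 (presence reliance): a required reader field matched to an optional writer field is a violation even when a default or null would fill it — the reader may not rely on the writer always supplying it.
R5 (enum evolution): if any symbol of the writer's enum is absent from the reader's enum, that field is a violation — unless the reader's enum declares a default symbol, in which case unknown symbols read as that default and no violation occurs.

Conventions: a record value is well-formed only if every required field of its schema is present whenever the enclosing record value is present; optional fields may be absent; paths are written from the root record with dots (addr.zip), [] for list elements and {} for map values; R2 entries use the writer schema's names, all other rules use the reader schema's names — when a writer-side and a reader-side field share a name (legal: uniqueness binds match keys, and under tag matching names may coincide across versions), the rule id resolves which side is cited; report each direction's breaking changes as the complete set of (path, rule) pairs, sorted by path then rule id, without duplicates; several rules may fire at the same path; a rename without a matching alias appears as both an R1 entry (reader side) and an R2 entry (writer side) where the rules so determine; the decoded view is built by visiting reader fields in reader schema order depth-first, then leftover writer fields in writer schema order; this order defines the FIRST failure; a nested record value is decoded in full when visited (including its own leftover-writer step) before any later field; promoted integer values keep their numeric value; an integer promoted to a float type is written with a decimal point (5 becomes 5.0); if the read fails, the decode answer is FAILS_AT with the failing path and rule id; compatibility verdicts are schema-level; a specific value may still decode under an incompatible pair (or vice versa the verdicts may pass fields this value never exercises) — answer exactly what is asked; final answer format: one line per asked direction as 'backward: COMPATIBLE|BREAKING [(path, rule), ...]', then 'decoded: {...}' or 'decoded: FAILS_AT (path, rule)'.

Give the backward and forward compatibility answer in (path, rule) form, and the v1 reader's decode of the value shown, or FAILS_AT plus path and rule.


backward: BREAKING [(contact.verified, R3)]; forward: BREAKING [(contact.seq, R3), (contact.verified, R3)]; decoded: FAILS_AT (contact.verified, R3)

the writer's type comes first in each Device pair
checking backward for Device: reader v2 against writer v1:
  writer optional, Priority -> Priority: reader role maps from writer role
  writer optional, list<int32> -> list<int32>: reader attrs maps from writer scores
  writer optional, Audit -> Audit: reader contact maps from writer contact
  writer required, string -> string: reader nickname maps from writer country
  writer required, int32 -> int32: reader contact.id maps from writer contact.id
  writer optional, bool -> string: reader contact.verified maps from writer contact.verified
  writer required, float32 -> float32: reader contact.factor maps from writer contact.factor
  writer required, int32 -> float64: reader contact.seq maps from writer contact.seq
  R3 fires at contact.verified
  => backward: BREAKING (1)
checking forward for Device: reader v1 against writer v2:
  writer optional, Priority -> Priority: reader role maps from writer role
  writer optional, list<int32> -> list<int32>: reader scores maps from writer attrs
  writer optional, Audit -> Audit: reader contact maps from writer contact
  writer required, string -> string: reader country maps from writer nickname
  writer required, int32 -> int32: reader contact.id maps from writer contact.id
  writer optional, string -> bool: reader contact.verified maps from writer contact.verified
  writer required, float32 -> float32: reader contact.factor maps from writer contact.factor
  writer required, float64 -> int32: reader contact.seq maps from writer contact.seq
  R3 fires at contact.seq
  R3 fires at contact.verified
  => forward: BREAKING (2)
decode walk for Device under reader schema v1:
  role := null (not supplied -> null)
  scores := [] (from writer attrs)
  contact.id := -7
  read fails at contact.verified under R3
  => FAILS_AT (contact.verified, R3)


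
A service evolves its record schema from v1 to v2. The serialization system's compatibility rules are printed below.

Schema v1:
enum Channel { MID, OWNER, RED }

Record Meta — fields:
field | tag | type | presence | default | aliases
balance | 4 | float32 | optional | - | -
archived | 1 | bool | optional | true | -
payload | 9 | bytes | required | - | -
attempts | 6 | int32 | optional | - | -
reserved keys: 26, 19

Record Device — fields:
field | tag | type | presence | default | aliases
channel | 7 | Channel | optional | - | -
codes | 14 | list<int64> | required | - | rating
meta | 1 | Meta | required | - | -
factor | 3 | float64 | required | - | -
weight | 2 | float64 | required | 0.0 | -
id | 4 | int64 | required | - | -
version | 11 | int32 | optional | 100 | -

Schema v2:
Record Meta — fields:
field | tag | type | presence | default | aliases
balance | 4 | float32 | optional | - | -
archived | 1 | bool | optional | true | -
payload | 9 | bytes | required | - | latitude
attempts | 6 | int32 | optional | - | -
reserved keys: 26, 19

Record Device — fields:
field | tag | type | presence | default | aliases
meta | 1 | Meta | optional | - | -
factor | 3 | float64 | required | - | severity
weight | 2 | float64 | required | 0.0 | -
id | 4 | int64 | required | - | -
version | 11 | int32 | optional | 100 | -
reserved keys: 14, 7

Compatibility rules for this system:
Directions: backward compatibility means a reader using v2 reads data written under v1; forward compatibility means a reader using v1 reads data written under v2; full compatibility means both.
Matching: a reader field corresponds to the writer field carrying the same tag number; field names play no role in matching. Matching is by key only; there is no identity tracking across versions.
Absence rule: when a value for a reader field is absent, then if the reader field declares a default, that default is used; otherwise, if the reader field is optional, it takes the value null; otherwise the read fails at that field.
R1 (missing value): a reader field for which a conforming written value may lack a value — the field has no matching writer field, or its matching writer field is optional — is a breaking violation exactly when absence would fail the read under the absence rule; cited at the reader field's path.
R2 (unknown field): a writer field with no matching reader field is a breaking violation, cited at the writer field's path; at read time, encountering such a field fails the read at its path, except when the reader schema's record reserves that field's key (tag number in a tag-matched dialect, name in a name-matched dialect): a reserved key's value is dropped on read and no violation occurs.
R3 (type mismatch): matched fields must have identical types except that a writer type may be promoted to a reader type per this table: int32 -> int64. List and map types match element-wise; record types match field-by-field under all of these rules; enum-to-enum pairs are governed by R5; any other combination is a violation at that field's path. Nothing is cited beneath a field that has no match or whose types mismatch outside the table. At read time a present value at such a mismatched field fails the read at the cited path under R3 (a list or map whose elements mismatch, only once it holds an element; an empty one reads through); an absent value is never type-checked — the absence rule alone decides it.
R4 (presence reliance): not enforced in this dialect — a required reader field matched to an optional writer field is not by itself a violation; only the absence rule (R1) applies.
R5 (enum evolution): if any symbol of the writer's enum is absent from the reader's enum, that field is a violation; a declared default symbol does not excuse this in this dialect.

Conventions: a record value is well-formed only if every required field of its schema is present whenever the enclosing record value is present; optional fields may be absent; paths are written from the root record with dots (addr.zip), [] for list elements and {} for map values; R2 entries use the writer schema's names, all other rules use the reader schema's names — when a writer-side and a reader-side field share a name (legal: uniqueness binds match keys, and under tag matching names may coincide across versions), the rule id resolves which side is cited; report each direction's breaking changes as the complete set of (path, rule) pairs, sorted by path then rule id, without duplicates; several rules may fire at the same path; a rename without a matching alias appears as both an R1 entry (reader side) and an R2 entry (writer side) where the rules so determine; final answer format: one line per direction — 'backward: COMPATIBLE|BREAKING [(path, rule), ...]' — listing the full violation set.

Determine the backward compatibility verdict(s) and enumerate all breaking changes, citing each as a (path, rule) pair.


backward: COMPATIBLE []

arrows below run writer -> reader for Device
backward for Device (reader v2, writer v1):
  meta: paired with writer meta (Meta -> Meta; writer required)
  factor: paired with writer factor (float64 -> float64; writer required)
  weight: paired with writer weight (float64 -> float64; writer required)
  id: paired with writer id (int64 -> int64; writer required)
  version: paired with writer version (int32 -> int32; writer optional)
  writer field channel has no reader counterpart
  writer field codes has no reader counterpart
  meta.balance: paired with writer meta.balance (float32 -> float32; writer optional)
  meta.archived: paired with writer meta.archived (bool -> bool; writer optional)
  meta.payload: paired with writer meta.payload (bytes -> bytes; writer required)
  meta.attempts: paired with writer meta.attempts (int32 -> int32; writer optional)
  => backward verdict for Device: COMPATIBLE, no violations
ruling out the remaining Device differences:
  removed field codes from record Device (its key 14 joins the reserved list) -> its effect on Device is confined to the forward direction, not asked
  removed field channel from record Device (its key 7 joins the reserved list) -> triggers nothing under Device's printed rules — same verdict
  field meta in record Device: required changed to optional -> its effect on Device is confined to the forward direction, not asked


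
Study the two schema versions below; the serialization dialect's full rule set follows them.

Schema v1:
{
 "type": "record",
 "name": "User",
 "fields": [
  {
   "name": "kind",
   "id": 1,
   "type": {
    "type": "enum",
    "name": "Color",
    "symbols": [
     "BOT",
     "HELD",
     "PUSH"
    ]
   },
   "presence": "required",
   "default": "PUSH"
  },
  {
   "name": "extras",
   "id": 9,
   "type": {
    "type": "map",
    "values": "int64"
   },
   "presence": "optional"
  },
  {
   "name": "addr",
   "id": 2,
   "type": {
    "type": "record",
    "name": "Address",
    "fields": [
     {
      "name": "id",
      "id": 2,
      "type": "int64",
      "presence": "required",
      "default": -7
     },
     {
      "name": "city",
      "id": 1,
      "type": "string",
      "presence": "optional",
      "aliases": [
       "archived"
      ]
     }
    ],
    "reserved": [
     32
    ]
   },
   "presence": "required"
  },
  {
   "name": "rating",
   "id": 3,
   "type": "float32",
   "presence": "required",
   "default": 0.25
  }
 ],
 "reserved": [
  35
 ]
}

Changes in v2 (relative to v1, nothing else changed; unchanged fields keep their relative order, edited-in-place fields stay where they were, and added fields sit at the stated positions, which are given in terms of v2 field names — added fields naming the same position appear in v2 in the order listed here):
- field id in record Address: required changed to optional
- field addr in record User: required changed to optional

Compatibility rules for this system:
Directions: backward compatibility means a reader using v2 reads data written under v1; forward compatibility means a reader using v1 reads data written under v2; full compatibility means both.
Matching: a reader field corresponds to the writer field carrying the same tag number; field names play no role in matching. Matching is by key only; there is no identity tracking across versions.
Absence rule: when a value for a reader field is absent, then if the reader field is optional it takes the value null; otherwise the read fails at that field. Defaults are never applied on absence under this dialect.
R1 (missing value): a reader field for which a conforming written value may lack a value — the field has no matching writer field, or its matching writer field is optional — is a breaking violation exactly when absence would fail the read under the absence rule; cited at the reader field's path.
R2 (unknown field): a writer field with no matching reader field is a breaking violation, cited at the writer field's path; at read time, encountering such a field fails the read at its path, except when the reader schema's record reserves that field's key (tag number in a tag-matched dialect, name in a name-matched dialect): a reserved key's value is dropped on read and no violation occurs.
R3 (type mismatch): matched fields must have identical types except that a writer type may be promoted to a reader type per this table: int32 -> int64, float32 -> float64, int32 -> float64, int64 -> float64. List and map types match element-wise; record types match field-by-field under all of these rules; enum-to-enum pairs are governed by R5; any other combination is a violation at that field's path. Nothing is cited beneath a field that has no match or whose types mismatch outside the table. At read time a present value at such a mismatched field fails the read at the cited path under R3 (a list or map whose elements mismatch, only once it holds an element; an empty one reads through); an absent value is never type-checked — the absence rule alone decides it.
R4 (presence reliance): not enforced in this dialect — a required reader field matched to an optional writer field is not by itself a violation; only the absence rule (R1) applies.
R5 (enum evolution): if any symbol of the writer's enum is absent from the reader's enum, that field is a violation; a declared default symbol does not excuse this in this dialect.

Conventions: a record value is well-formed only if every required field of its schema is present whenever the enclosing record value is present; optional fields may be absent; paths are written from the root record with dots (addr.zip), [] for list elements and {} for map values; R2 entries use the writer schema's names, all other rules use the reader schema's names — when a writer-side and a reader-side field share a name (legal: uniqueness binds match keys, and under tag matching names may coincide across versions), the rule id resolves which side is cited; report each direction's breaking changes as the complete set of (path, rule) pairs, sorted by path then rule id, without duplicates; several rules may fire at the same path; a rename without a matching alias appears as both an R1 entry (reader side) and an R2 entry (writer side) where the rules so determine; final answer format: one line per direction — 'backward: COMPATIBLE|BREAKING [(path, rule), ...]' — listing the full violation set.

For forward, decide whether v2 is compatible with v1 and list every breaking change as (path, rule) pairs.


forward: BREAKING [(addr, R1), (addr.id, R1)]

each type pair in User: writer, then reader
forward for User (reader v1, writer v2):
  Color -> Color, writer required: kind aligns to kind
  map<string, int64> -> map<string, int64>, writer optional: extras aligns to extras
  Address -> Address, writer optional: addr aligns to addr
  float32 -> float32, writer required: rating aligns to rating
  int64 -> int64, writer optional: addr.id aligns to addr.id
  string -> string, writer optional: addr.city aligns to addr.city
  rule R1 violated at addr
  rule R1 violated at addr.id
  => forward: BREAKING (2)
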